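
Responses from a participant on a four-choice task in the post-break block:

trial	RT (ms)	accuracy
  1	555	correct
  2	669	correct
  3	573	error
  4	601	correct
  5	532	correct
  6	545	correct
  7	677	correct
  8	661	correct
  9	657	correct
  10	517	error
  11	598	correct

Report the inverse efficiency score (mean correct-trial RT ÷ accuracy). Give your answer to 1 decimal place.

Correct trials (n=9): 555, 669, 601, 532, 545, 677, 661, 657, 598
Mean correct RT = 5495/9 = 610.5556 ms
Proportion correct = 9/11
IES = 610.5556 / (9/11) = 746.235 ms

746.2 ms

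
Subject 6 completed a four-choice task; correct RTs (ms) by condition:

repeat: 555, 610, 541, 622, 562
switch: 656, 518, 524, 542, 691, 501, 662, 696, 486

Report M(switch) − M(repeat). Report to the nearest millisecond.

M(repeat) = 2890/5 = 578.000
M(switch) = 5276/9 = 586.222
Difference = 586.222 − 578.000 = 8.222 ms

8 ms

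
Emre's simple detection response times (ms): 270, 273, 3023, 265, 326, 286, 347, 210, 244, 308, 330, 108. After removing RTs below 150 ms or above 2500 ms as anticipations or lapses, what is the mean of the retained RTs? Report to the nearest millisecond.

Excluded: 108, 3023
Retained (n=10): Σ = 2859
Mean = 2859/10 = 285.9000

286 ms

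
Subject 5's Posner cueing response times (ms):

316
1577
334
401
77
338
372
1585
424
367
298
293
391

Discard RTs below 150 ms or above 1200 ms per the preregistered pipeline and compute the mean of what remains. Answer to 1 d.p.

353.4 ms

Excluded: 77, 1577, 1585
Retained (n=10): Σ = 3534
Mean = 3534/10 = 353.4000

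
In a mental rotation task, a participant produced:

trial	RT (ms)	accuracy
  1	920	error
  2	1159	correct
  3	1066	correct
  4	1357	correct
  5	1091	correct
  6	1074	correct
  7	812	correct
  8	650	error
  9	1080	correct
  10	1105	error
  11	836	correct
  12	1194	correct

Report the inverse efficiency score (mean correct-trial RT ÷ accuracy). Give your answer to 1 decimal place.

Correct trials (n=9): 1159, 1066, 1357, 1091, 1074, 812, 1080, 836, 1194
Mean correct RT = 9669/9 = 1074.3333 ms
Proportion correct = 9/12
IES = 1074.3333 / (9/12) = 1432.444 ms

1432.4 ms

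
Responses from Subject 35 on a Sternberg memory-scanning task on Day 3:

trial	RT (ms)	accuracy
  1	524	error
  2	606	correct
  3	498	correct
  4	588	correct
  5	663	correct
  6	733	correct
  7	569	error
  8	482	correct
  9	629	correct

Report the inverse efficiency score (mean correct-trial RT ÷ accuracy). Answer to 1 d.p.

Correct trials (n=7): 606, 498, 588, 663, 733, 482, 629
Mean correct RT = 4199/7 = 599.8571 ms
Proportion correct = 7/9
IES = 599.8571 / (7/9) = 771.245 ms

771.2 ms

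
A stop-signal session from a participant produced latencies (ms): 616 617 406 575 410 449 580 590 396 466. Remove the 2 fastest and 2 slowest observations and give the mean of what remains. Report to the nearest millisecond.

512 ms

Sorted: 396, 406, 410, 449, 466, 575, 580, 590, 616, 617
Drop lowest 2 (396, 406) and highest 2 (616, 617)
Remaining (n=6): Σ = 3070, mean = 3070/6 = 511.667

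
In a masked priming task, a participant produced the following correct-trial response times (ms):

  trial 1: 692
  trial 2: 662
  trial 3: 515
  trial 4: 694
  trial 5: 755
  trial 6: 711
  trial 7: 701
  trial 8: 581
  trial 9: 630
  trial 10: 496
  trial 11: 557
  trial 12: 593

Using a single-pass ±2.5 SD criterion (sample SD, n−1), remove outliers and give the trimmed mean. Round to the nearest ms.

n = 12, ΣRT = 7587, M = 632.250
Σ(x−M)² = 76410.25; s = √(76410.25/11) = 83.345
Cutoffs: 632.250 ± 2.5·83.345 → [423.9, 840.6]
No RTs fall outside the cutoffs; all 12 retained. Mean = 7587/12 = 632.250

632 ms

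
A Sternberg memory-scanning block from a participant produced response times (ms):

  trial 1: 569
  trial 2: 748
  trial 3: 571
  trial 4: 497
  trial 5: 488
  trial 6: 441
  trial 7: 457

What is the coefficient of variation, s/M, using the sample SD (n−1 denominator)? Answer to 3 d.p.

0.195

n = 7, Σ = 3771, M = 538.7143
Σ(x−M)² = 66297.429; s = √(66297.429/6) = 105.1169
CV = 105.1169 / 538.7143 = 0.19513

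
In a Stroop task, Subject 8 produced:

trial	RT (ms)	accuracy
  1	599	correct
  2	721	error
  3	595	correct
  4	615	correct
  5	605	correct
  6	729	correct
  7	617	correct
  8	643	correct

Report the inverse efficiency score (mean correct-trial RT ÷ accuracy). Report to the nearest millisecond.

719 ms

Correct trials (n=7): 599, 595, 615, 605, 729, 617, 643
Mean correct RT = 4403/7 = 629.0000 ms
Proportion correct = 7/8
IES = 629.0000 / (7/8) = 718.857 ms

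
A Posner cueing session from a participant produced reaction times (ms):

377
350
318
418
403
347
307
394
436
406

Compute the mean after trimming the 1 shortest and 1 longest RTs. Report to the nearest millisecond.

377 ms

Sorted: 307, 318, 347, 350, 377, 394, 403, 406, 418, 436
Drop lowest 1 (307) and highest 1 (436)
Remaining (n=8): Σ = 3013, mean = 3013/8 = 376.625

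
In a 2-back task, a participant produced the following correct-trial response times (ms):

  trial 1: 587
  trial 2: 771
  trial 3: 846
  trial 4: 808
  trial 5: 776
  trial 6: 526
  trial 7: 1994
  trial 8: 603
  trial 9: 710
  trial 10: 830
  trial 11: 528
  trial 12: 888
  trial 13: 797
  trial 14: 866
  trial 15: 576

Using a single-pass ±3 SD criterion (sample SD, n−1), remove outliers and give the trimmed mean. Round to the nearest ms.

722 ms

n = 15, ΣRT = 12106, M = 807.067
Σ(x−M)² = 1733006.93; s = √(1733006.93/14) = 351.833
Cutoffs: 807.067 ± 3·351.833 → [-248.4, 1862.6]
Outside: 1994 → excluded.
Retained (n=14): Σ = 10112, mean = 10112/14 = 722.286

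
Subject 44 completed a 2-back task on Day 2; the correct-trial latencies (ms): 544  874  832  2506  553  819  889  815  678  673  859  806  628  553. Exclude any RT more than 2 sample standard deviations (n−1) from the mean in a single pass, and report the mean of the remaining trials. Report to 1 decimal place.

n = 14, ΣRT = 12029, M = 859.214
Σ(x−M)² = 3128022.36; s = √(3128022.36/13) = 490.527
Cutoffs: 859.214 ± 2·490.527 → [-121.8, 1840.3]
Outside: 2506 → excluded.
Retained (n=13): Σ = 9523, mean = 9523/13 = 732.538

732.5 ms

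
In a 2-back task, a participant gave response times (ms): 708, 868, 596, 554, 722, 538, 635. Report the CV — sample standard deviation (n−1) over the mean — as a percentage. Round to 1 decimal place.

n = 7, Σ = 4621, M = 660.1429
Σ(x−M)² = 80252.857; s = √(80252.857/6) = 115.6524
CV = 115.6524 / 660.1429 = 0.17519 = 17.519%

17.5%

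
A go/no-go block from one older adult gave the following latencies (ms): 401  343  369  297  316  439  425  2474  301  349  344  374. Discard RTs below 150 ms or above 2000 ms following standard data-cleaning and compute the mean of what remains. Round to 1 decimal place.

359.8 ms

Excluded: 2474
Retained (n=11): Σ = 3958
Mean = 3958/11 = 359.8182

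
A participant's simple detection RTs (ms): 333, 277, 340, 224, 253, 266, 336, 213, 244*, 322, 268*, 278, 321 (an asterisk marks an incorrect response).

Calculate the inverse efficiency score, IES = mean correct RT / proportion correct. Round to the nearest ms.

Correct trials (n=11): 333, 277, 340, 224, 253, 266, 336, 213, 322, 278, 321
Mean correct RT = 3163/11 = 287.5455 ms
Proportion correct = 11/13
IES = 287.5455 / (11/13) = 339.826 ms

340 ms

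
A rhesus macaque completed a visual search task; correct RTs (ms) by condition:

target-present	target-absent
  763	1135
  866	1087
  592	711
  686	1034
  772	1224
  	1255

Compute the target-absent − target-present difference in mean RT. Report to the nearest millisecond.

M(target-present) = 3679/5 = 735.800
M(target-absent) = 6446/6 = 1074.333
Difference = 1074.333 − 735.800 = 338.533 ms

339 ms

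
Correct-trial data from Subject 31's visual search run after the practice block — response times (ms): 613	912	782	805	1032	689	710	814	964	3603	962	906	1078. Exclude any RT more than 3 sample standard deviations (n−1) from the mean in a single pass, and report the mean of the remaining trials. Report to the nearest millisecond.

856 ms

n = 13, ΣRT = 13870, M = 1066.923
Σ(x−M)² = 7194548.92; s = √(7194548.92/12) = 774.303
Cutoffs: 1066.923 ± 3·774.303 → [-1256.0, 3389.8]
Outside: 3603 → excluded.
Retained (n=12): Σ = 10267, mean = 10267/12 = 855.583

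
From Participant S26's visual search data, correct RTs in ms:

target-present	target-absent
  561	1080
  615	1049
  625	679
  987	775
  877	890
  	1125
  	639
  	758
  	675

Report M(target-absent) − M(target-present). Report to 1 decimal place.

M(target-present) = 3665/5 = 733.000
M(target-absent) = 7670/9 = 852.222
Difference = 852.222 − 733.000 = 119.222 ms

119.2 ms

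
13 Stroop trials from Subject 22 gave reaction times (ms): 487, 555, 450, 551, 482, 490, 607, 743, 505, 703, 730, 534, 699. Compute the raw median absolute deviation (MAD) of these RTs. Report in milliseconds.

Sorted: 450, 482, 487, 490, 505, 534, 551, 555, 607, 699, 703, 730, 743 → median = 551
|x − 551|: 64, 4, 101, 0, 69, 61, 56, 192, 46, 152, 179, 17, 148
Sorted deviations: 0, 4, 17, 46, 56, 61, 64, 69, 101, 148, 152, 179, 192 → MAD = 64

64 ms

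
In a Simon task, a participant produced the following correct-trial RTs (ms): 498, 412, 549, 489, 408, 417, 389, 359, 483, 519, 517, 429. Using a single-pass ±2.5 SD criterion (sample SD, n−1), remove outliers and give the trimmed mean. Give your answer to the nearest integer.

n = 12, ΣRT = 5469, M = 455.750
Σ(x−M)² = 40308.25; s = √(40308.25/11) = 60.534
Cutoffs: 455.750 ± 2.5·60.534 → [304.4, 607.1]
No RTs fall outside the cutoffs; all 12 retained. Mean = 5469/12 = 455.750

456 ms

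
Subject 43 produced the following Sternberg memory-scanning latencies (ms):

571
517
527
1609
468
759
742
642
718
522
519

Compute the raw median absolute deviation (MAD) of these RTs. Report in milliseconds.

Sorted: 468, 517, 519, 522, 527, 571, 642, 718, 742, 759, 1609 → median = 571
|x − 571|: 0, 54, 44, 1038, 103, 188, 171, 71, 147, 49, 52
Sorted deviations: 0, 44, 49, 52, 54, 71, 103, 147, 171, 188, 1038 → MAD = 71

71 ms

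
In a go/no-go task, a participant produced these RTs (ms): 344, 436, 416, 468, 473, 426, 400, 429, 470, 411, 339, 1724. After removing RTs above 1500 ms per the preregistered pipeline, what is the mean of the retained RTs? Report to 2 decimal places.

419.27 ms

Excluded: 1724
Retained (n=11): Σ = 4612
Mean = 4612/11 = 419.2727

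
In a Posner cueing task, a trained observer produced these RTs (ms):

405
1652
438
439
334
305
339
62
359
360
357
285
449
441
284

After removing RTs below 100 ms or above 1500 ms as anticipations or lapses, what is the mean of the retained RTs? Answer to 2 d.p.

368.85 ms

Excluded: 62, 1652
Retained (n=13): Σ = 4795
Mean = 4795/13 = 368.8462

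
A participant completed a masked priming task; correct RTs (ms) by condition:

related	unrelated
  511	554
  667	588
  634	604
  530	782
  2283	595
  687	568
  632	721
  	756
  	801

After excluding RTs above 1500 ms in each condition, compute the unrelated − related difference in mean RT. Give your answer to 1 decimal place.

related: exclude 2283
M(related) = 3661/6 = 610.167
M(unrelated) = 5969/9 = 663.222
Difference = 663.222 − 610.167 = 53.056 ms

53.1 ms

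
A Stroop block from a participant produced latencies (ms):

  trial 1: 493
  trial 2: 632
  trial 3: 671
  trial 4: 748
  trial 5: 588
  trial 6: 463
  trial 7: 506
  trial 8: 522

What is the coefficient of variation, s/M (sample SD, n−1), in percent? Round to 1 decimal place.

17.2%

n = 8, Σ = 4623, M = 577.8750
Σ(x−M)² = 69334.875; s = √(69334.875/7) = 99.5238
CV = 99.5238 / 577.8750 = 0.17222 = 17.222%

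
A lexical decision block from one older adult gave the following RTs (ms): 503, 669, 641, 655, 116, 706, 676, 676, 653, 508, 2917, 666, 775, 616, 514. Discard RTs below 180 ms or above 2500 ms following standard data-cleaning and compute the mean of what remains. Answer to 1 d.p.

Excluded: 116, 2917
Retained (n=13): Σ = 8258
Mean = 8258/13 = 635.2308

635.2 ms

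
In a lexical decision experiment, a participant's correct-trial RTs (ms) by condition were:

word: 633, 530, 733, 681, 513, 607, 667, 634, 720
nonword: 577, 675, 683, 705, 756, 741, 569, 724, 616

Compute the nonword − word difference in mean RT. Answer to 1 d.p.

36.4 ms

M(word) = 5718/9 = 635.333
M(nonword) = 6046/9 = 671.778
Difference = 671.778 − 635.333 = 36.444 ms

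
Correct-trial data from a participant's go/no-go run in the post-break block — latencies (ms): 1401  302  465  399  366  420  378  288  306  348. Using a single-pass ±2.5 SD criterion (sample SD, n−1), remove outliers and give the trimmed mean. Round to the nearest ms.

n = 10, ΣRT = 4673, M = 467.300
Σ(x−M)² = 996662.10; s = √(996662.10/9) = 332.777
Cutoffs: 467.300 ± 2.5·332.777 → [-364.6, 1299.2]
Outside: 1401 → excluded.
Retained (n=9): Σ = 3272, mean = 3272/9 = 363.556

364 ms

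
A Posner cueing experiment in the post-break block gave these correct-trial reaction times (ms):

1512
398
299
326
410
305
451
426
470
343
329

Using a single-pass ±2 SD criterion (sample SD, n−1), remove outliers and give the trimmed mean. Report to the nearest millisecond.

376 ms

n = 11, ΣRT = 5269, M = 479.000
Σ(x−M)² = 1209166.00; s = √(1209166.00/10) = 347.731
Cutoffs: 479.000 ± 2·347.731 → [-216.5, 1174.5]
Outside: 1512 → excluded.
Retained (n=10): Σ = 3757, mean = 3757/10 = 375.700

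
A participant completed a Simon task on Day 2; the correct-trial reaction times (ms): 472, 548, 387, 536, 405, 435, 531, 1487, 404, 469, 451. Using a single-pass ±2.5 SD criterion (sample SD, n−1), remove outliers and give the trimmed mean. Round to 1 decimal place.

n = 11, ΣRT = 6125, M = 556.818
Σ(x−M)² = 982599.64; s = √(982599.64/10) = 313.464
Cutoffs: 556.818 ± 2.5·313.464 → [-226.8, 1340.5]
Outside: 1487 → excluded.
Retained (n=10): Σ = 4638, mean = 4638/10 = 463.800

463.8 ms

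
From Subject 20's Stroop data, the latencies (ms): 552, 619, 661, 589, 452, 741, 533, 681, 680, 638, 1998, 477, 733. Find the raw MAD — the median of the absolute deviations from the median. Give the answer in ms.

Sorted: 452, 477, 533, 552, 589, 619, 638, 661, 680, 681, 733, 741, 1998 → median = 638
|x − 638|: 86, 19, 23, 49, 186, 103, 105, 43, 42, 0, 1360, 161, 95
Sorted deviations: 0, 19, 23, 42, 43, 49, 86, 95, 103, 105, 161, 186, 1360 → MAD = 86

86 ms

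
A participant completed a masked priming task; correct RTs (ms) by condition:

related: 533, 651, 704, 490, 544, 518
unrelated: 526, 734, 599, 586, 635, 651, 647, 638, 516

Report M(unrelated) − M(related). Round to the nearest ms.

41 ms

M(related) = 3440/6 = 573.333
M(unrelated) = 5532/9 = 614.667
Difference = 614.667 − 573.333 = 41.333 ms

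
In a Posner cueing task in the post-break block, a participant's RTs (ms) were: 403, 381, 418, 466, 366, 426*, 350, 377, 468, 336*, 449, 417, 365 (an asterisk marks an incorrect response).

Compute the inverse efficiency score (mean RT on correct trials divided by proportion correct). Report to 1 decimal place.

Correct trials (n=11): 403, 381, 418, 466, 366, 350, 377, 468, 449, 417, 365
Mean correct RT = 4460/11 = 405.4545 ms
Proportion correct = 11/13
IES = 405.4545 / (11/13) = 479.174 ms

479.2 ms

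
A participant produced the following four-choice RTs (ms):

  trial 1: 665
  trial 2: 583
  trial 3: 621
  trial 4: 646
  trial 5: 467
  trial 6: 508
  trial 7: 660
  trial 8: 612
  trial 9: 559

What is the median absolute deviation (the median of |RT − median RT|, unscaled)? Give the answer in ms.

Sorted: 467, 508, 559, 583, 612, 621, 646, 660, 665 → median = 612
|x − 612|: 53, 29, 9, 34, 145, 104, 48, 0, 53
Sorted deviations: 0, 9, 29, 34, 48, 53, 53, 104, 145 → MAD = 48

48 ms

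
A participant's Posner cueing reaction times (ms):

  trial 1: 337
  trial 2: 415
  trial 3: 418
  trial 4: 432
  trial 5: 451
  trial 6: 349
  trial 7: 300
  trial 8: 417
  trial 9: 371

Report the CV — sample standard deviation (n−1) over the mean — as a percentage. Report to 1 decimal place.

n = 9, Σ = 3490, M = 387.7778
Σ(x−M)² = 20529.556; s = √(20529.556/8) = 50.6576
CV = 50.6576 / 387.7778 = 0.13064 = 13.064%

13.1%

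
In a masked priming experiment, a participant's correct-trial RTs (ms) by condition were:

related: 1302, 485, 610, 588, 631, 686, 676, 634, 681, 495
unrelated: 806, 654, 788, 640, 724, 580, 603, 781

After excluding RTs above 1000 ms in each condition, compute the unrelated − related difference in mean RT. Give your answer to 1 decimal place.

87.4 ms

related: exclude 1302
M(related) = 5486/9 = 609.556
M(unrelated) = 5576/8 = 697.000
Difference = 697.000 − 609.556 = 87.444 ms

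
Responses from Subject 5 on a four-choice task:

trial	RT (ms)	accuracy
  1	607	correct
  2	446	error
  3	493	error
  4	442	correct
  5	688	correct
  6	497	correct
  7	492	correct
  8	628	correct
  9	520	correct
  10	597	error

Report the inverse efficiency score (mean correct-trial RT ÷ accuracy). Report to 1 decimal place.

790.6 ms

Correct trials (n=7): 607, 442, 688, 497, 492, 628, 520
Mean correct RT = 3874/7 = 553.4286 ms
Proportion correct = 7/10
IES = 553.4286 / (7/10) = 790.612 ms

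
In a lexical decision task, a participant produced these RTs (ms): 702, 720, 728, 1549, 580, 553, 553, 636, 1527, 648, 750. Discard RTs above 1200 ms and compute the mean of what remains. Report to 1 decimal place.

652.2 ms

Excluded: 1527, 1549
Retained (n=9): Σ = 5870
Mean = 5870/9 = 652.2222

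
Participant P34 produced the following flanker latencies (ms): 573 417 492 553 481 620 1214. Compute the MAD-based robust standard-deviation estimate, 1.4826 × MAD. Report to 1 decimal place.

99.3 ms

Sorted: 417, 481, 492, 553, 573, 620, 1214 → median = 553
|x − 553| sorted: 0, 20, 61, 67, 72, 136, 661 → MAD = 67
Robust SD ≈ 1.4826 × 67 = 99.334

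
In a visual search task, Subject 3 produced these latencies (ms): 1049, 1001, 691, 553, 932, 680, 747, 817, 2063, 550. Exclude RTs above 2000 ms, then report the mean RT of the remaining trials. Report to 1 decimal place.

Excluded: 2063
Retained (n=9): Σ = 7020
Mean = 7020/9 = 780.0000

780.0 ms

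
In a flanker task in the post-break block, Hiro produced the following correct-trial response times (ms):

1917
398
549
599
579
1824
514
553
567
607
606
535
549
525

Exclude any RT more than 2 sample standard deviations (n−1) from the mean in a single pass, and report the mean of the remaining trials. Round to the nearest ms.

n = 14, ΣRT = 10322, M = 737.286
Σ(x−M)² = 3035878.86; s = √(3035878.86/13) = 483.249
Cutoffs: 737.286 ± 2·483.249 → [-229.2, 1703.8]
Outside: 1824, 1917 → excluded.
Retained (n=12): Σ = 6581, mean = 6581/12 = 548.417

548 ms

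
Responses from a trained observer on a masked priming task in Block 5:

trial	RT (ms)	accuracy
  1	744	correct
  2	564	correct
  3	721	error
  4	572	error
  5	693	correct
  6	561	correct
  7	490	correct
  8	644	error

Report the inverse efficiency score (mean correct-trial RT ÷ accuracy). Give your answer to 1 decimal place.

Correct trials (n=5): 744, 564, 693, 561, 490
Mean correct RT = 3052/5 = 610.4000 ms
Proportion correct = 5/8
IES = 610.4000 / (5/8) = 976.640 ms

976.6 ms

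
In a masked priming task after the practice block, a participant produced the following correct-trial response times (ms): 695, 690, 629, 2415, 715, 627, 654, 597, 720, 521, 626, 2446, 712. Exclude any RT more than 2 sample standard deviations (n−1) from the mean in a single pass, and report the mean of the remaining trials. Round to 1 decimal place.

n = 13, ΣRT = 12047, M = 926.692
Σ(x−M)² = 5383184.77; s = √(5383184.77/12) = 669.775
Cutoffs: 926.692 ± 2·669.775 → [-412.9, 2266.2]
Outside: 2415, 2446 → excluded.
Retained (n=11): Σ = 7186, mean = 7186/11 = 653.273

653.3 ms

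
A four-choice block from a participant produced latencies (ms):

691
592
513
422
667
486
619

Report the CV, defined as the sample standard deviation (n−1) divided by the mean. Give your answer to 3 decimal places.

0.174

n = 7, Σ = 3990, M = 570.0000
Σ(x−M)² = 59144.000; s = √(59144.000/6) = 99.2841
CV = 99.2841 / 570.0000 = 0.17418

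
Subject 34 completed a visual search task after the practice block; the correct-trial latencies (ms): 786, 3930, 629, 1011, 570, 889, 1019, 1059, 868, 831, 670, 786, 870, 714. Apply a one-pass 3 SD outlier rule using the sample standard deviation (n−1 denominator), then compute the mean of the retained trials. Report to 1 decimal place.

823.2 ms

n = 14, ΣRT = 14632, M = 1045.143
Σ(x−M)² = 9240367.71; s = √(9240367.71/13) = 843.088
Cutoffs: 1045.143 ± 3·843.088 → [-1484.1, 3574.4]
Outside: 3930 → excluded.
Retained (n=13): Σ = 10702, mean = 10702/13 = 823.231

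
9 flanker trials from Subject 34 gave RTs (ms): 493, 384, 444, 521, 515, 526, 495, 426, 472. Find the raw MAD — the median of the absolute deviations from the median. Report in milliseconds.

Sorted: 384, 426, 444, 472, 493, 495, 515, 521, 526 → median = 493
|x − 493|: 0, 109, 49, 28, 22, 33, 2, 67, 21
Sorted deviations: 0, 2, 21, 22, 28, 33, 49, 67, 109 → MAD = 28

28 ms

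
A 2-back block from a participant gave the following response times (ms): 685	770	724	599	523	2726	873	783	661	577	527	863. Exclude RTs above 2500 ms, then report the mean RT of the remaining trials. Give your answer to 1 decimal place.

689.5 ms

Excluded: 2726
Retained (n=11): Σ = 7585
Mean = 7585/11 = 689.5455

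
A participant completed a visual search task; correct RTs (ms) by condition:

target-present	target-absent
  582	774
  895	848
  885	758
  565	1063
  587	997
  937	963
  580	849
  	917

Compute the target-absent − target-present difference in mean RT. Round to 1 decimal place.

M(target-present) = 5031/7 = 718.714
M(target-absent) = 7169/8 = 896.125
Difference = 896.125 − 718.714 = 177.411 ms

177.4 ms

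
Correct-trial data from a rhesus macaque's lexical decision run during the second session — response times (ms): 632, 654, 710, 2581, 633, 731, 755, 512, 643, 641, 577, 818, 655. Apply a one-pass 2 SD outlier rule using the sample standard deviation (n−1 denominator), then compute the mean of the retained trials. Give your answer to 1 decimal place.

663.4 ms

n = 13, ΣRT = 10542, M = 810.923
Σ(x−M)² = 3466676.92; s = √(3466676.92/12) = 537.485
Cutoffs: 810.923 ± 2·537.485 → [-264.0, 1885.9]
Outside: 2581 → excluded.
Retained (n=12): Σ = 7961, mean = 7961/12 = 663.417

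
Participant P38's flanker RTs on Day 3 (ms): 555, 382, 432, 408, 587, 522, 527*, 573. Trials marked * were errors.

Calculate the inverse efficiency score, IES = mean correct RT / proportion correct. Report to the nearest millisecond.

Correct trials (n=7): 555, 382, 432, 408, 587, 522, 573
Mean correct RT = 3459/7 = 494.1429 ms
Proportion correct = 7/8
IES = 494.1429 / (7/8) = 564.735 ms

565 ms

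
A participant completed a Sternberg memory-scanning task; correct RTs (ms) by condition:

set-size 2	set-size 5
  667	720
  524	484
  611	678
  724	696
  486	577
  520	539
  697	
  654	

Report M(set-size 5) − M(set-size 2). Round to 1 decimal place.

5.3 ms

M(set-size 2) = 4883/8 = 610.375
M(set-size 5) = 3694/6 = 615.667
Difference = 615.667 − 610.375 = 5.292 ms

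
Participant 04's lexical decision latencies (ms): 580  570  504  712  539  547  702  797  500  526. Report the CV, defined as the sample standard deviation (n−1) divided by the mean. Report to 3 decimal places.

n = 10, Σ = 5977, M = 597.7000
Σ(x−M)² = 94226.100; s = √(94226.100/9) = 102.3209
CV = 102.3209 / 597.7000 = 0.17119

0.171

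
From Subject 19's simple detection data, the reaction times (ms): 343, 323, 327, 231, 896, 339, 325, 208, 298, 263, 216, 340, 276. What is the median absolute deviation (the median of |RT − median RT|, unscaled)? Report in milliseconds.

Sorted: 208, 216, 231, 263, 276, 298, 323, 325, 327, 339, 340, 343, 896 → median = 323
|x − 323|: 20, 0, 4, 92, 573, 16, 2, 115, 25, 60, 107, 17, 47
Sorted deviations: 0, 2, 4, 16, 17, 20, 25, 47, 60, 92, 107, 115, 573 → MAD = 25

25 ms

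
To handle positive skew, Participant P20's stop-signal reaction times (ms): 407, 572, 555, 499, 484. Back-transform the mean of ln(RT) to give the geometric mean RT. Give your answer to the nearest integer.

ln(RT): 6.0088, 6.3491, 6.3190, 6.2126, 6.1821
Mean ln(RT) = 31.0716/5 = 6.21432
Geometric mean = exp(6.21432) = 499.86 ms

500 ms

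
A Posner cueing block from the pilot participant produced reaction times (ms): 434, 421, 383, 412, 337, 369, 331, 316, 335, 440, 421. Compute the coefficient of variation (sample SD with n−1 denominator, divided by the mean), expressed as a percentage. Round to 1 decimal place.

12.1%

n = 11, Σ = 4199, M = 381.7273
Σ(x−M)² = 21370.182; s = √(21370.182/10) = 46.2279
CV = 46.2279 / 381.7273 = 0.12110 = 12.110%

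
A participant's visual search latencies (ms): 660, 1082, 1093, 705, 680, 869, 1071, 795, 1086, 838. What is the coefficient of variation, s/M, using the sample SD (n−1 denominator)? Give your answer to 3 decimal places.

0.203

n = 10, Σ = 8879, M = 887.9000
Σ(x−M)² = 292600.900; s = √(292600.900/9) = 180.3087
CV = 180.3087 / 887.9000 = 0.20307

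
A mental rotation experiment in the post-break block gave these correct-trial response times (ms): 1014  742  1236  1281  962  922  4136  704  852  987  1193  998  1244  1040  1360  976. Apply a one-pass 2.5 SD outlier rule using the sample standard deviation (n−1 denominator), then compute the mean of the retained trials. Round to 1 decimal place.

n = 16, ΣRT = 19647, M = 1227.938
Σ(x−M)² = 9550406.94; s = √(9550406.94/15) = 797.931
Cutoffs: 1227.938 ± 2.5·797.931 → [-766.9, 3222.8]
Outside: 4136 → excluded.
Retained (n=15): Σ = 15511, mean = 15511/15 = 1034.067

1034.1 ms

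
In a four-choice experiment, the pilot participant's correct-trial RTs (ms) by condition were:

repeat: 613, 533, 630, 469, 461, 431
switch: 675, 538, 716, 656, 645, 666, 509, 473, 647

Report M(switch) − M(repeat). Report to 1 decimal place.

M(repeat) = 3137/6 = 522.833
M(switch) = 5525/9 = 613.889
Difference = 613.889 − 522.833 = 91.056 ms

91.1 ms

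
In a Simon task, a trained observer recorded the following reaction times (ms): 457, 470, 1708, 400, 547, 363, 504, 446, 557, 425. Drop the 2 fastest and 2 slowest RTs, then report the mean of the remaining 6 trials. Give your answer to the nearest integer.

475 ms

Sorted: 363, 400, 425, 446, 457, 470, 504, 547, 557, 1708
Drop lowest 2 (363, 400) and highest 2 (557, 1708)
Remaining (n=6): Σ = 2849, mean = 2849/6 = 474.833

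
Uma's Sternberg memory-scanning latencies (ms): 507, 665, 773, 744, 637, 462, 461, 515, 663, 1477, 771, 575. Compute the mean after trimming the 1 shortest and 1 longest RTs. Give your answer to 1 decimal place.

Sorted: 461, 462, 507, 515, 575, 637, 663, 665, 744, 771, 773, 1477
Drop lowest 1 (461) and highest 1 (1477)
Remaining (n=10): Σ = 6312, mean = 6312/10 = 631.200

631.2 ms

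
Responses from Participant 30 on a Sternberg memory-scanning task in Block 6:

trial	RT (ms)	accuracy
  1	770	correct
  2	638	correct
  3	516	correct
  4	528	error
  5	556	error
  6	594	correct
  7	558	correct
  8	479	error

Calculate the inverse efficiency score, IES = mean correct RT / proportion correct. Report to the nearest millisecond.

Correct trials (n=5): 770, 638, 516, 594, 558
Mean correct RT = 3076/5 = 615.2000 ms
Proportion correct = 5/8
IES = 615.2000 / (5/8) = 984.320 ms

984 ms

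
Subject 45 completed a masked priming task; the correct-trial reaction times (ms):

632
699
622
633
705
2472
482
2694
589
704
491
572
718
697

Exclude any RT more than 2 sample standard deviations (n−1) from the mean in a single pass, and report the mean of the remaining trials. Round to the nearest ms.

n = 14, ΣRT = 12710, M = 907.857
Σ(x−M)² = 6646637.71; s = √(6646637.71/13) = 715.038
Cutoffs: 907.857 ± 2·715.038 → [-522.2, 2337.9]
Outside: 2472, 2694 → excluded.
Retained (n=12): Σ = 7544, mean = 7544/12 = 628.667

629 ms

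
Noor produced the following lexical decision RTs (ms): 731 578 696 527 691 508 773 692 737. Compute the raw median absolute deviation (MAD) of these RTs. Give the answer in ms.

45 ms

Sorted: 508, 527, 578, 691, 692, 696, 731, 737, 773 → median = 692
|x − 692|: 39, 114, 4, 165, 1, 184, 81, 0, 45
Sorted deviations: 0, 1, 4, 39, 45, 81, 114, 165, 184 → MAD = 45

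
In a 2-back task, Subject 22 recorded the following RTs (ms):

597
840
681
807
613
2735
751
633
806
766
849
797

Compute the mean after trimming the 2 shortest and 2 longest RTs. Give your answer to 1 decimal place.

Sorted: 597, 613, 633, 681, 751, 766, 797, 806, 807, 840, 849, 2735
Drop lowest 2 (597, 613) and highest 2 (849, 2735)
Remaining (n=8): Σ = 6081, mean = 6081/8 = 760.125

760.1 ms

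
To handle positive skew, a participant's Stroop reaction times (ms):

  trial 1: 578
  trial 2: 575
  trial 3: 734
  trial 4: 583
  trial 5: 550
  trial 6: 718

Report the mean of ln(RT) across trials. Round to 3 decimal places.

ln(RT): 6.3596, 6.3544, 6.5985, 6.3682, 6.3099, 6.5765
Σ ln(RT) = 38.5670
Mean = 38.5670/6 = 6.42784

6.428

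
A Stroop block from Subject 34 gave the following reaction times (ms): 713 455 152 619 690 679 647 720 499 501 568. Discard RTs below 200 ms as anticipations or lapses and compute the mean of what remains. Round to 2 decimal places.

609.10 ms

Excluded: 152
Retained (n=10): Σ = 6091
Mean = 6091/10 = 609.1000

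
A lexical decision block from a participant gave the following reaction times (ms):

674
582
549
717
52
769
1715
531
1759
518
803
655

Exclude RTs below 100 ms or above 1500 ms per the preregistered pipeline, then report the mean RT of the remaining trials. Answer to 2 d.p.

Excluded: 52, 1715, 1759
Retained (n=9): Σ = 5798
Mean = 5798/9 = 644.2222

644.22 ms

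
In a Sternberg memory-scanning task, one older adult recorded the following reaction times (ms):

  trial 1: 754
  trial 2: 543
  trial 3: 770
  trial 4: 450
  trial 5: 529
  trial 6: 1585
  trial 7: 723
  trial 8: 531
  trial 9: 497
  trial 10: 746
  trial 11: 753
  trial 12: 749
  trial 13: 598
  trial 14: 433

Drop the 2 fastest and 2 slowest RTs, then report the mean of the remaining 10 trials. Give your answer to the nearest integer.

642 ms

Sorted: 433, 450, 497, 529, 531, 543, 598, 723, 746, 749, 753, 754, 770, 1585
Drop lowest 2 (433, 450) and highest 2 (770, 1585)
Remaining (n=10): Σ = 6423, mean = 6423/10 = 642.300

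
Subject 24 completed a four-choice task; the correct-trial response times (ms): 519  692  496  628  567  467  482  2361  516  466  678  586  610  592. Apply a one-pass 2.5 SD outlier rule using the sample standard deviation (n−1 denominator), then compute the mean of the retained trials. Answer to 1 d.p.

561.5 ms

n = 14, ΣRT = 9660, M = 690.000
Σ(x−M)² = 3078504.00; s = √(3078504.00/13) = 486.629
Cutoffs: 690.000 ± 2.5·486.629 → [-526.6, 1906.6]
Outside: 2361 → excluded.
Retained (n=13): Σ = 7299, mean = 7299/13 = 561.462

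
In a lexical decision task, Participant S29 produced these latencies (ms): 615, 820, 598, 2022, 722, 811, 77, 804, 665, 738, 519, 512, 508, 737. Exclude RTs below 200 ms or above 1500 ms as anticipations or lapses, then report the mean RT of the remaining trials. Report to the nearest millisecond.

671 ms

Excluded: 77, 2022
Retained (n=12): Σ = 8049
Mean = 8049/12 = 670.7500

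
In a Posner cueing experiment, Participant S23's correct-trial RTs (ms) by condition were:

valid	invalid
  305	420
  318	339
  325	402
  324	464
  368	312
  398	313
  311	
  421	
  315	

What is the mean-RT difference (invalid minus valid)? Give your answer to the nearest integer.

32 ms

M(valid) = 3085/9 = 342.778
M(invalid) = 2250/6 = 375.000
Difference = 375.000 − 342.778 = 32.222 ms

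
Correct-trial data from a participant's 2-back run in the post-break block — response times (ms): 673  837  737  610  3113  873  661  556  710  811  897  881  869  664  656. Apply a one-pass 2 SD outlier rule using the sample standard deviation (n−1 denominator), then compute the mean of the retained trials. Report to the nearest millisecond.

745 ms

n = 15, ΣRT = 13548, M = 903.200
Σ(x−M)² = 5400152.40; s = √(5400152.40/14) = 621.068
Cutoffs: 903.200 ± 2·621.068 → [-338.9, 2145.3]
Outside: 3113 → excluded.
Retained (n=14): Σ = 10435, mean = 10435/14 = 745.357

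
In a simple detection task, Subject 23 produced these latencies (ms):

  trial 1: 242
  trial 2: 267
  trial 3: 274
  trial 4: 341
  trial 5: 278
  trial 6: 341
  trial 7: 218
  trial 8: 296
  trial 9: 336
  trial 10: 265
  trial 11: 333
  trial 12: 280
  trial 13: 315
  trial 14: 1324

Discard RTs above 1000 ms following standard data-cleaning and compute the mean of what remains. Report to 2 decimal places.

Excluded: 1324
Retained (n=13): Σ = 3786
Mean = 3786/13 = 291.2308

291.23 ms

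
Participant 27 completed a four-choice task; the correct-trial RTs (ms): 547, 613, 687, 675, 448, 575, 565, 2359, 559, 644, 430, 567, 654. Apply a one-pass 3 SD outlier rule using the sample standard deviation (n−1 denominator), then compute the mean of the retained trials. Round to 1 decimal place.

580.3 ms

n = 13, ΣRT = 9323, M = 717.154
Σ(x−M)² = 2993303.69; s = √(2993303.69/12) = 499.442
Cutoffs: 717.154 ± 3·499.442 → [-781.2, 2215.5]
Outside: 2359 → excluded.
Retained (n=12): Σ = 6964, mean = 6964/12 = 580.333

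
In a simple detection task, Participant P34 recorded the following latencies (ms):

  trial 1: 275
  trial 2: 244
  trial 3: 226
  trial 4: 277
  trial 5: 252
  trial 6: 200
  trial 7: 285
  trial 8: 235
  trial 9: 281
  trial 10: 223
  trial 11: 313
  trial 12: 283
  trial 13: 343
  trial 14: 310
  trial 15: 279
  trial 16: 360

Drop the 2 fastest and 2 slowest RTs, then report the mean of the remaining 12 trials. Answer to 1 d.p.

Sorted: 200, 223, 226, 235, 244, 252, 275, 277, 279, 281, 283, 285, 310, 313, 343, 360
Drop lowest 2 (200, 223) and highest 2 (343, 360)
Remaining (n=12): Σ = 3260, mean = 3260/12 = 271.667

271.7 ms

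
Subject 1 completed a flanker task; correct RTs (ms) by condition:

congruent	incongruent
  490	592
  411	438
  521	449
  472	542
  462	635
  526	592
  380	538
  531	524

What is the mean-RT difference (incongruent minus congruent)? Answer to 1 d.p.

M(congruent) = 3793/8 = 474.125
M(incongruent) = 4310/8 = 538.750
Difference = 538.750 − 474.125 = 64.625 ms

64.6 ms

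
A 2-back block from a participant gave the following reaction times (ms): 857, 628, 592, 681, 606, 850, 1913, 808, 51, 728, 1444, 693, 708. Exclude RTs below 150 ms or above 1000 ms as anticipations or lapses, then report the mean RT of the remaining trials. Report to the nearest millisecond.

Excluded: 51, 1444, 1913
Retained (n=10): Σ = 7151
Mean = 7151/10 = 715.1000

715 ms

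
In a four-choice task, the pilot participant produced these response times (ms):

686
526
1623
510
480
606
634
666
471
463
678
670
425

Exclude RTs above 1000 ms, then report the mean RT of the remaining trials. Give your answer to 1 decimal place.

567.9 ms

Excluded: 1623
Retained (n=12): Σ = 6815
Mean = 6815/12 = 567.9167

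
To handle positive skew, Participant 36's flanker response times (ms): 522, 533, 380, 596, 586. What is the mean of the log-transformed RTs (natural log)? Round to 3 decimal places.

ln(RT): 6.2577, 6.2785, 5.9402, 6.3902, 6.3733
Σ ln(RT) = 31.2399
Mean = 31.2399/5 = 6.24798

6.248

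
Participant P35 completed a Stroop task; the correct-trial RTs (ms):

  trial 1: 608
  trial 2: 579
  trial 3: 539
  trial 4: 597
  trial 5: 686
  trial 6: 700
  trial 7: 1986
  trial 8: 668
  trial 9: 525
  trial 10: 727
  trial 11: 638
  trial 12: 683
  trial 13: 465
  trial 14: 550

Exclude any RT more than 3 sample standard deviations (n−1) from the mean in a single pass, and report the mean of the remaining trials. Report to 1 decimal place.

612.7 ms

n = 14, ΣRT = 9951, M = 710.786
Σ(x−M)² = 1826234.36; s = √(1826234.36/13) = 374.806
Cutoffs: 710.786 ± 3·374.806 → [-413.6, 1835.2]
Outside: 1986 → excluded.
Retained (n=13): Σ = 7965, mean = 7965/13 = 612.692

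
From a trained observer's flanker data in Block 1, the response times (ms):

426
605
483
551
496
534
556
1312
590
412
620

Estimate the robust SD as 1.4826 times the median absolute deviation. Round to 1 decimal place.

Sorted: 412, 426, 483, 496, 534, 551, 556, 590, 605, 620, 1312 → median = 551
|x − 551| sorted: 0, 5, 17, 39, 54, 55, 68, 69, 125, 139, 761 → MAD = 55
Robust SD ≈ 1.4826 × 55 = 81.543

81.5 ms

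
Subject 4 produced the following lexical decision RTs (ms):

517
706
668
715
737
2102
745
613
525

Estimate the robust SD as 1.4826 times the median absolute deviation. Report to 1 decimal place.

Sorted: 517, 525, 613, 668, 706, 715, 737, 745, 2102 → median = 706
|x − 706| sorted: 0, 9, 31, 38, 39, 93, 181, 189, 1396 → MAD = 39
Robust SD ≈ 1.4826 × 39 = 57.821

57.8 ms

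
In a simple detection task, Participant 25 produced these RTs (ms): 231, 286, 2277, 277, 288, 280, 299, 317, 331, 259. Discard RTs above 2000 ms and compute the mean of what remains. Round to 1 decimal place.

Excluded: 2277
Retained (n=9): Σ = 2568
Mean = 2568/9 = 285.3333

285.3 ms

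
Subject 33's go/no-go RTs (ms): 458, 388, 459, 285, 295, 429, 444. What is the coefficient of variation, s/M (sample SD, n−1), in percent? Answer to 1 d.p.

n = 7, Σ = 2758, M = 394.0000
Σ(x−M)² = 33764.000; s = √(33764.000/6) = 75.0156
CV = 75.0156 / 394.0000 = 0.19039 = 19.039%

19.0%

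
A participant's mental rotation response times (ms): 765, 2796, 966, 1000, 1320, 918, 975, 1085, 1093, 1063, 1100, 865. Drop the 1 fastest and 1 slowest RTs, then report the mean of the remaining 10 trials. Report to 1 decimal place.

1038.5 ms

Sorted: 765, 865, 918, 966, 975, 1000, 1063, 1085, 1093, 1100, 1320, 2796
Drop lowest 1 (765) and highest 1 (2796)
Remaining (n=10): Σ = 10385, mean = 10385/10 = 1038.500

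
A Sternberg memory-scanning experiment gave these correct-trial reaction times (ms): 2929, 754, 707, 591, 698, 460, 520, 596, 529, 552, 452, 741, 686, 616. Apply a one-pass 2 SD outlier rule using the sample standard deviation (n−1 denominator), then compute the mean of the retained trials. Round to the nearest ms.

608 ms

n = 14, ΣRT = 10831, M = 773.643
Σ(x−M)² = 5129763.21; s = √(5129763.21/13) = 628.170
Cutoffs: 773.643 ± 2·628.170 → [-482.7, 2030.0]
Outside: 2929 → excluded.
Retained (n=13): Σ = 7902, mean = 7902/13 = 607.846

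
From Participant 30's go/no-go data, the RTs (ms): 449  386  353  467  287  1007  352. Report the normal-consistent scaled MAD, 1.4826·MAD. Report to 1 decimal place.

Sorted: 287, 352, 353, 386, 449, 467, 1007 → median = 386
|x − 386| sorted: 0, 33, 34, 63, 81, 99, 621 → MAD = 63
Robust SD ≈ 1.4826 × 63 = 93.404

93.4 ms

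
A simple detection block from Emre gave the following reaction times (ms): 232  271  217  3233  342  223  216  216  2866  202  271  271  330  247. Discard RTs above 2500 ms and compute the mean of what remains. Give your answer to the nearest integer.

Excluded: 2866, 3233
Retained (n=12): Σ = 3038
Mean = 3038/12 = 253.1667

253 ms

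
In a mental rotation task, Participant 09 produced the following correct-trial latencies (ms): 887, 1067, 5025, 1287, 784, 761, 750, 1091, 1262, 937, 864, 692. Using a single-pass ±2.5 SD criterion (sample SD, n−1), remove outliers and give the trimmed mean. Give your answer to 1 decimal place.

943.8 ms

n = 12, ΣRT = 15407, M = 1283.917
Σ(x−M)² = 15693478.92; s = √(15693478.92/11) = 1194.437
Cutoffs: 1283.917 ± 2.5·1194.437 → [-1702.2, 4270.0]
Outside: 5025 → excluded.
Retained (n=11): Σ = 10382, mean = 10382/11 = 943.818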